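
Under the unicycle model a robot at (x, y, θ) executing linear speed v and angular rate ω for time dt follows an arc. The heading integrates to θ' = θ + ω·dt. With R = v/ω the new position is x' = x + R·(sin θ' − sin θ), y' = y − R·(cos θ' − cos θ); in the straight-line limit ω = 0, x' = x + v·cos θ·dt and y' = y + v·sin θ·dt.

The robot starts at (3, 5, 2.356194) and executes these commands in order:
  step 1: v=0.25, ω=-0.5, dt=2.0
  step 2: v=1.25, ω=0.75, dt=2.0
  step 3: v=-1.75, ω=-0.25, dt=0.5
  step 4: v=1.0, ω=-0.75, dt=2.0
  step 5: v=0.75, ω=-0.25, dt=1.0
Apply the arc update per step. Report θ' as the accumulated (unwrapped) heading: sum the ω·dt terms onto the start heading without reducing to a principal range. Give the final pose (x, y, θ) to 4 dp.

(2.1378, 9.4516, 0.9812)

step 1: θ'=1.3562 (R=-0.5000) → pose (2.8650, 5.4600, 1.3562)
step 2: θ'=2.8562 (R=1.6667) → pose (1.7058, 7.4142, 2.8562)
step 3: θ'=2.7312 (R=7.0000) → pose (2.5279, 7.1161, 2.7312)
step 4: θ'=1.2312 (R=-1.3333) → pose (1.8026, 8.7829, 1.2312)
step 5: θ'=0.9812 (R=-3.0000) → pose (2.1378, 9.4516, 0.9812)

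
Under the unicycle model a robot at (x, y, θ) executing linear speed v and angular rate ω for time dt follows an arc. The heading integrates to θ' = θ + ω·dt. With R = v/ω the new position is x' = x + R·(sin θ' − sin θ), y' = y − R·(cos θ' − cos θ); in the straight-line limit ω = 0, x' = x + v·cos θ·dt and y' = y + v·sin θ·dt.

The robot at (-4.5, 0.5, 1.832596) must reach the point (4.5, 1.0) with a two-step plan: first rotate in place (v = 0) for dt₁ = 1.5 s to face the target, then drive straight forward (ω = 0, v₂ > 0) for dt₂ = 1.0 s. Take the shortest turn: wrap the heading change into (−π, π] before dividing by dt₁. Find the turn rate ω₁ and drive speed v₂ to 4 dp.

ω₁ = -1.1847, v₂ = 9.0139

heading to target = atan2(1−0.5, 4.5−-4.5) = 0.0555
Δθ = wrap(0.0555 − 1.8326) = -1.7771; ω₁ = Δθ/dt₁ = -1.1847
distance = √((4.5−-4.5)² + (1−0.5)²) = 9.0139; v₂ = distance/dt₂ = 9.0139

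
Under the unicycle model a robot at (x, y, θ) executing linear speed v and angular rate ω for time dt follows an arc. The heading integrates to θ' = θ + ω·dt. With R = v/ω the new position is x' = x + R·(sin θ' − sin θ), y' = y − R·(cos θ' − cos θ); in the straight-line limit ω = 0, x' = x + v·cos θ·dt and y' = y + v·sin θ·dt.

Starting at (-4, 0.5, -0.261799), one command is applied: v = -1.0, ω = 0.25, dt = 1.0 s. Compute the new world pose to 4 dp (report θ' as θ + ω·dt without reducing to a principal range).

(-4.9881, 0.6360, -0.0118)

θ' = -0.2618 + 0.25·1.0 = -0.0118
R = v/ω = -1.0/0.25 = -4.0000
x' = -4 + -4.0000·(sin -0.0118 − sin -0.2618) = -4.9881
y' = 0.5 − -4.0000·(cos -0.0118 − cos -0.2618) = 0.6360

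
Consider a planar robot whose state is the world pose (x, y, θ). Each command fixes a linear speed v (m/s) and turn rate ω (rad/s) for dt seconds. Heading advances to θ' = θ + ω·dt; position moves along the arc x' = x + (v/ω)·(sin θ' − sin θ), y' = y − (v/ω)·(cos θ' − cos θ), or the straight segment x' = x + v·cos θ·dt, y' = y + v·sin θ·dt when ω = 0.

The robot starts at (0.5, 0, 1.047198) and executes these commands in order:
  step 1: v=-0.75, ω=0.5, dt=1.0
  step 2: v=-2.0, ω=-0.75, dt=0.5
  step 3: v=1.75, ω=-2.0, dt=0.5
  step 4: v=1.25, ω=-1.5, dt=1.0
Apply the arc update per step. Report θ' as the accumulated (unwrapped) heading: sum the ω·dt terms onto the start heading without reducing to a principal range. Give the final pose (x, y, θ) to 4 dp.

(1.6993, -1.7847, -1.3278)

step 1: θ'=1.5472 (R=-1.5000) → pose (0.2995, -0.7146, 1.5472)
step 2: θ'=1.1722 (R=2.6667) → pose (0.0911, -1.6867, 1.1722)
step 3: θ'=0.1722 (R=-0.8750) → pose (0.7476, -1.1642, 0.1722)
step 4: θ'=-1.3278 (R=-0.8333) → pose (1.6993, -1.7847, -1.3278)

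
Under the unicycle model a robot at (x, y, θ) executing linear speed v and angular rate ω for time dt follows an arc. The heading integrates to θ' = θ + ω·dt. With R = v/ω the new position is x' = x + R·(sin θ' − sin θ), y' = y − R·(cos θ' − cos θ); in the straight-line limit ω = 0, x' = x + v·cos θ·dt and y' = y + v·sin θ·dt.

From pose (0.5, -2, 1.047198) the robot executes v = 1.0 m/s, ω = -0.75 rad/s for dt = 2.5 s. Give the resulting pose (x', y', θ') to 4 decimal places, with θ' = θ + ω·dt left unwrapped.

(2.6366, -1.7647, -0.8278)

θ' = 1.0472 + -0.75·2.5 = -0.8278
R = v/ω = 1.0/-0.75 = -1.3333
x' = 0.5 + -1.3333·(sin -0.8278 − sin 1.0472) = 2.6366
y' = -2 − -1.3333·(cos -0.8278 − cos 1.0472) = -1.7647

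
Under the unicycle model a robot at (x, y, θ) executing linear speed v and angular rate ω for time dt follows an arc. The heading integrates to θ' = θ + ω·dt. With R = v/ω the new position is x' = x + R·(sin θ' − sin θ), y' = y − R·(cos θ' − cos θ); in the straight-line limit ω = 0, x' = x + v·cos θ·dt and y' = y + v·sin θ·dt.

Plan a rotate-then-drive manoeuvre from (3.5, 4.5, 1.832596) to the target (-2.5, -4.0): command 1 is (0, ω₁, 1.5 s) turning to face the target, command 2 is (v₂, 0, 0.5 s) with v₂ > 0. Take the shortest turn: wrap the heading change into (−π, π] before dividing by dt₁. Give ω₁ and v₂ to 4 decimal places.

heading to target = atan2(-4−4.5, -2.5−3.5) = -2.1855
Δθ = wrap(-2.1855 − 1.8326) = 2.2651; ω₁ = Δθ/dt₁ = 1.5101
distance = √((-2.5−3.5)² + (-4−4.5)²) = 10.4043; v₂ = distance/dt₂ = 20.8087

ω₁ = 1.5101, v₂ = 20.8087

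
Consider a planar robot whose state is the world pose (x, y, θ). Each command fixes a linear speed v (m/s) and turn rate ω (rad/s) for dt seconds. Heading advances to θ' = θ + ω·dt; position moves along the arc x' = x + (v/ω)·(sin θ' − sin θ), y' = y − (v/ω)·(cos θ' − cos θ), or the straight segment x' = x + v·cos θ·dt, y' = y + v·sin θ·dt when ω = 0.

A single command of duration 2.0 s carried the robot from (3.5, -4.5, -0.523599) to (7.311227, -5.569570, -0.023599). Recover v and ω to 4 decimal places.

Δθ = -0.023599 − -0.523599 = 0.500000
ω = Δθ/dt = 0.500000/2.0 = 0.2500
R = Δx/(sin θ' − sin θ) = 8.0000
v = R·ω = 8.0000·0.2500 = 2.0000

v = 2.0000, ω = 0.2500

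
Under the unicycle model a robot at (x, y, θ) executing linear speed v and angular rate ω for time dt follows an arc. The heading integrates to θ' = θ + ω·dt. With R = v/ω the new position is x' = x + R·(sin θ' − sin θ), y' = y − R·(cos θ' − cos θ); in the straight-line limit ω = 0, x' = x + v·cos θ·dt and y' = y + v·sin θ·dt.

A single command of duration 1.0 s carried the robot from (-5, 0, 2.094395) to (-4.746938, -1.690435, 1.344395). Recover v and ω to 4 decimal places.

Δθ = 1.344395 − 2.094395 = -0.750000
ω = Δθ/dt = -0.750000/1.0 = -0.7500
R = −Δy/(cos θ' − cos θ) = 2.3333
v = R·ω = 2.3333·-0.7500 = -1.7500

v = -1.7500, ω = -0.7500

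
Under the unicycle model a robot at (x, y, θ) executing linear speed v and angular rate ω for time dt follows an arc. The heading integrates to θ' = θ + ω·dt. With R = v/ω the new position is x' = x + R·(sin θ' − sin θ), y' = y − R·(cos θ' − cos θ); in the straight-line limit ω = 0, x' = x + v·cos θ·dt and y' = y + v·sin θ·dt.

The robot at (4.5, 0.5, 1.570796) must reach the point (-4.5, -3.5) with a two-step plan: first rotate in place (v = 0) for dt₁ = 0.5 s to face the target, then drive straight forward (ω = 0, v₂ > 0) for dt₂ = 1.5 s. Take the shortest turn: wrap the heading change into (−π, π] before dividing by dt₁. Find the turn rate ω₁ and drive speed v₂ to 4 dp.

ω₁ = 3.9780, v₂ = 6.5659

heading to target = atan2(-3.5−0.5, -4.5−4.5) = -2.7234
Δθ = wrap(-2.7234 − 1.5708) = 1.9890; ω₁ = Δθ/dt₁ = 3.9780
distance = √((-4.5−4.5)² + (-3.5−0.5)²) = 9.8489; v₂ = distance/dt₂ = 6.5659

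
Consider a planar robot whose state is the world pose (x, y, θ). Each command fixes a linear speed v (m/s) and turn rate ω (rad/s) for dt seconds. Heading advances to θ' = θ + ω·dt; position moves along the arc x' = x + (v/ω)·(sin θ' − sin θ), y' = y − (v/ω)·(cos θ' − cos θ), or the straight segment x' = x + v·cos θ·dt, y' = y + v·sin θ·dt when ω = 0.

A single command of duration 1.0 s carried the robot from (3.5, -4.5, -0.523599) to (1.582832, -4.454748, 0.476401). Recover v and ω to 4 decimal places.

Δθ = 0.476401 − -0.523599 = 1.000000
ω = Δθ/dt = 1.000000/1.0 = 1.0000
R = Δx/(sin θ' − sin θ) = -2.0000
v = R·ω = -2.0000·1.0000 = -2.0000

v = -2.0000, ω = 1.0000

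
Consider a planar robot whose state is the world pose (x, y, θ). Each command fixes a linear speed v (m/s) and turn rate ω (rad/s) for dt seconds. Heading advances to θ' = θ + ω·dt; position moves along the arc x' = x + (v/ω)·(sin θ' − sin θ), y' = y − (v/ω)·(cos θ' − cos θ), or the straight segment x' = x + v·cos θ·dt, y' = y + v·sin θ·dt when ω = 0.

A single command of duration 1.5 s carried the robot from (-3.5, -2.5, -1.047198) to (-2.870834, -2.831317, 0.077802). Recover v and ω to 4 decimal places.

Δθ = 0.077802 − -1.047198 = 1.125000
ω = Δθ/dt = 1.125000/1.5 = 0.7500
R = Δx/(sin θ' − sin θ) = 0.6667
v = R·ω = 0.6667·0.7500 = 0.5000

v = 0.5000, ω = 0.7500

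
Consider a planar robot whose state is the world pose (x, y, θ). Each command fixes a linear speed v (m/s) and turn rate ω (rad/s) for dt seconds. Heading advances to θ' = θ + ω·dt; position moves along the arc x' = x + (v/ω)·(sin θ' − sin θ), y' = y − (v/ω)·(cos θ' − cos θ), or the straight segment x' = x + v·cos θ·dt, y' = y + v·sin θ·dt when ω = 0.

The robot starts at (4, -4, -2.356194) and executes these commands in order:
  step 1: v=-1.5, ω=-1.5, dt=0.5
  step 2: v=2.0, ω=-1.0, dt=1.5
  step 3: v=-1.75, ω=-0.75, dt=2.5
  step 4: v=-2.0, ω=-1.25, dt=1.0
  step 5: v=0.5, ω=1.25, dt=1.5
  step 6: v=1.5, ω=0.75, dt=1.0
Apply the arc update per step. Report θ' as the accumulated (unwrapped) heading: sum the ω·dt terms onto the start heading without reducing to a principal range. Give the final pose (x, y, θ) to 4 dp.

step 1: θ'=-3.1062 (R=1.0000) → pose (4.6717, -3.7077, -3.1062)
step 2: θ'=-4.6062 (R=-2.0000) → pose (2.6122, -1.9210, -4.6062)
step 3: θ'=-6.4812 (R=2.3333) → pose (-0.1670, -4.4560, -6.4812)
step 4: θ'=-7.7312 (R=1.6000) → pose (-1.4402, -3.0833, -7.7312)
step 5: θ'=-5.8562 (R=0.4000) → pose (-0.8776, -3.3984, -5.8562)
step 6: θ'=-5.1062 (R=2.0000) → pose (0.1411, -2.3453, -5.1062)

(0.1411, -2.3453, -5.1062)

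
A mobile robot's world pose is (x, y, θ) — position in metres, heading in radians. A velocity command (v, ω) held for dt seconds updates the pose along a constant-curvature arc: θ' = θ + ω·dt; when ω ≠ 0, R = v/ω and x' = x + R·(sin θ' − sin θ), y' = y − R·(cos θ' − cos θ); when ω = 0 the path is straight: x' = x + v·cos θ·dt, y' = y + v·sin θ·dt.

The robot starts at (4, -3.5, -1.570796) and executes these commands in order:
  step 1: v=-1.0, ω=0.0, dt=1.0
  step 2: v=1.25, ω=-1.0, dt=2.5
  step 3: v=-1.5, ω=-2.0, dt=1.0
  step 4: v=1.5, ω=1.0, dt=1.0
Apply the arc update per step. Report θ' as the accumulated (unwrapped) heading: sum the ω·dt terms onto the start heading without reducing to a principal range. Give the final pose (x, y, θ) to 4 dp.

(2.3943, -3.4900, -5.0708)

step 1: θ'=-1.5708 (straight) → pose (4.0000, -2.5000, -1.5708)
step 2: θ'=-4.0708 (R=-1.2500) → pose (1.7486, -3.2481, -4.0708)
step 3: θ'=-6.0708 (R=0.7500) → pose (1.3058, -4.4301, -6.0708)
step 4: θ'=-5.0708 (R=1.5000) → pose (2.3943, -3.4900, -5.0708)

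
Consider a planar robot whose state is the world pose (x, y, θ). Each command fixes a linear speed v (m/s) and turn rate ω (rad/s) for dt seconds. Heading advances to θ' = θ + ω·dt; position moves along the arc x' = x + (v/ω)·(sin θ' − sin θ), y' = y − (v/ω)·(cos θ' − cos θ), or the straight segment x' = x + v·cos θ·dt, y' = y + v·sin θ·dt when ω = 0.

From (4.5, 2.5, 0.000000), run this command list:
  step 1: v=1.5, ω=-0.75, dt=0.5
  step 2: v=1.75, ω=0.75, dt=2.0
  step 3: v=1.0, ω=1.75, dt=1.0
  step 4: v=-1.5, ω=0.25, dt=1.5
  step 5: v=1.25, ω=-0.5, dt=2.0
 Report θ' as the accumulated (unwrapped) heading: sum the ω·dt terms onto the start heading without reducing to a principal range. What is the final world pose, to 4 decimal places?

(7.8416, 5.0619, 2.2500)

step 1: θ'=-0.3750 (R=-2.0000) → pose (5.2325, 2.3610, -0.3750)
step 2: θ'=1.1250 (R=2.3333) → pose (8.1925, 3.5261, 1.1250)
step 3: θ'=2.8750 (R=0.5714) → pose (7.8274, 4.3238, 2.8750)
step 4: θ'=3.2500 (R=-6.0000) → pose (10.0573, 4.1470, 3.2500)
step 5: θ'=2.2500 (R=-2.5000) → pose (7.8416, 5.0619, 2.2500)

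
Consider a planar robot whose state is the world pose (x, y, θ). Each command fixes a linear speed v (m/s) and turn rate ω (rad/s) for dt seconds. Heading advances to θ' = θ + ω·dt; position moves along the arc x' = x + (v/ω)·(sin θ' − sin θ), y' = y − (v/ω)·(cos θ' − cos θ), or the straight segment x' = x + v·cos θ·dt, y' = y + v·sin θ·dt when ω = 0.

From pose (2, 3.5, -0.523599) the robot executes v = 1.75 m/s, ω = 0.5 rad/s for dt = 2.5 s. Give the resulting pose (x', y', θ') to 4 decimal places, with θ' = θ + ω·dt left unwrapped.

(6.0746, 3.9146, 0.7264)

θ' = -0.5236 + 0.5·2.5 = 0.7264
R = v/ω = 1.75/0.5 = 3.5000
x' = 2 + 3.5000·(sin 0.7264 − sin -0.5236) = 6.0746
y' = 3.5 − 3.5000·(cos 0.7264 − cos -0.5236) = 3.9146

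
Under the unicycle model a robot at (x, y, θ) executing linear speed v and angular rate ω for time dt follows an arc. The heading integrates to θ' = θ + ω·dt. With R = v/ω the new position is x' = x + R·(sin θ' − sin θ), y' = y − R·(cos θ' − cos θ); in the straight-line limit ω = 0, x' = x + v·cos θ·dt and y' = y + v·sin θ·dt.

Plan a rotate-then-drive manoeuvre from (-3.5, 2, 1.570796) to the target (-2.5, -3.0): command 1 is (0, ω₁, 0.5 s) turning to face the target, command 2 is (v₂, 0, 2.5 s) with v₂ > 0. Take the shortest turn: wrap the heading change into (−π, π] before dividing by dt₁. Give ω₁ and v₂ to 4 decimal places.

ω₁ = -5.8884, v₂ = 2.0396

heading to target = atan2(-3−2, -2.5−-3.5) = -1.3734
Δθ = wrap(-1.3734 − 1.5708) = -2.9442; ω₁ = Δθ/dt₁ = -5.8884
distance = √((-2.5−-3.5)² + (-3−2)²) = 5.0990; v₂ = distance/dt₂ = 2.0396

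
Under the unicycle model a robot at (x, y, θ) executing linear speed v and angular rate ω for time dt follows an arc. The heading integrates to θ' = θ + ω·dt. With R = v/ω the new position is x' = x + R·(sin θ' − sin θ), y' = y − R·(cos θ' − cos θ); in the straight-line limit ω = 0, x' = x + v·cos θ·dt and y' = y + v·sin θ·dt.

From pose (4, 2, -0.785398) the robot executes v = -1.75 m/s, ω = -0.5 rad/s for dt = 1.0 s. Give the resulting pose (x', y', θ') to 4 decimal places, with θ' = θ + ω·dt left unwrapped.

(3.1164, 3.4895, -1.2854)

θ' = -0.7854 + -0.5·1.0 = -1.2854
R = v/ω = -1.75/-0.5 = 3.5000
x' = 4 + 3.5000·(sin -1.2854 − sin -0.7854) = 3.1164
y' = 2 − 3.5000·(cos -1.2854 − cos -0.7854) = 3.4895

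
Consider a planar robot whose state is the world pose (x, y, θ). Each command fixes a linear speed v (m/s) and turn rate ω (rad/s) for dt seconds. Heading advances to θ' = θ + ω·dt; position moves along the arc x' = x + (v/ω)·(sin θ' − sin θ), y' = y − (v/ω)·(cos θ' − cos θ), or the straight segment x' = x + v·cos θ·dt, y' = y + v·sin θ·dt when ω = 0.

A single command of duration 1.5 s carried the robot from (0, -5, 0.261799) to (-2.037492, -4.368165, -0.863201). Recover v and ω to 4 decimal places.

Δθ = -0.863201 − 0.261799 = -1.125000
ω = Δθ/dt = -1.125000/1.5 = -0.7500
R = Δx/(sin θ' − sin θ) = 2.0000
v = R·ω = 2.0000·-0.7500 = -1.5000

v = -1.5000, ω = -0.7500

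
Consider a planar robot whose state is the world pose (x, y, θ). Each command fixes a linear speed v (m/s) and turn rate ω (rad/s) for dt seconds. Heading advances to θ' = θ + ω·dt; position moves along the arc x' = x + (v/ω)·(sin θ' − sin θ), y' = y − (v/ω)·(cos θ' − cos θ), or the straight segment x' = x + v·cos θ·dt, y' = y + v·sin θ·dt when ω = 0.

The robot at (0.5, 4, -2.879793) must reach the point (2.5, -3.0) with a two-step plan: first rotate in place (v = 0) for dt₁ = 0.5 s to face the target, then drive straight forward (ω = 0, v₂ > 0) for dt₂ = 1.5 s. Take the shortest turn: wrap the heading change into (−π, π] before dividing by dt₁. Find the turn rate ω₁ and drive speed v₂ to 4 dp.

ω₁ = 3.1746, v₂ = 4.8534

heading to target = atan2(-3−4, 2.5−0.5) = -1.2925
Δθ = wrap(-1.2925 − -2.8798) = 1.5873; ω₁ = Δθ/dt₁ = 3.1746
distance = √((2.5−0.5)² + (-3−4)²) = 7.2801; v₂ = distance/dt₂ = 4.8534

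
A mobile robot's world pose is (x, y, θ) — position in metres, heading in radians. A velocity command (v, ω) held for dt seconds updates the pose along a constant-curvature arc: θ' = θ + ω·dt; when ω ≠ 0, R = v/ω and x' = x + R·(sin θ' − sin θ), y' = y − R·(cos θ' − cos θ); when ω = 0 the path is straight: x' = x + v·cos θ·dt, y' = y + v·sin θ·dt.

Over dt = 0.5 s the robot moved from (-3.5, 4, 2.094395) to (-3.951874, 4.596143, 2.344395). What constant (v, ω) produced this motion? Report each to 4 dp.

Δθ = 2.344395 − 2.094395 = 0.250000
ω = Δθ/dt = 0.250000/0.5 = 0.5000
R = −Δy/(cos θ' − cos θ) = 3.0000
v = R·ω = 3.0000·0.5000 = 1.5000

v = 1.5000, ω = 0.5000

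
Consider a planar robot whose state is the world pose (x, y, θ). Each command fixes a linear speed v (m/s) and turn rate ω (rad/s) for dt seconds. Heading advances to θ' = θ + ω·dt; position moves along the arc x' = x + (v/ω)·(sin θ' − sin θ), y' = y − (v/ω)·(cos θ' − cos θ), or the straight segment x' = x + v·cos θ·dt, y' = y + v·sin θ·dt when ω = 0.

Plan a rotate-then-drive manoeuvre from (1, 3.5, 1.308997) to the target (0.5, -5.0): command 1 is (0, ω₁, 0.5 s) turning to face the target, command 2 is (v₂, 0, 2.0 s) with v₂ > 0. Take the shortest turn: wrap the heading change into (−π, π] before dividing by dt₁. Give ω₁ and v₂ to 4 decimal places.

heading to target = atan2(-5−3.5, 0.5−1) = -1.6296
Δθ = wrap(-1.6296 − 1.3090) = -2.9385; ω₁ = Δθ/dt₁ = -5.8771
distance = √((0.5−1)² + (-5−3.5)²) = 8.5147; v₂ = distance/dt₂ = 4.2573

ω₁ = -5.8771, v₂ = 4.2573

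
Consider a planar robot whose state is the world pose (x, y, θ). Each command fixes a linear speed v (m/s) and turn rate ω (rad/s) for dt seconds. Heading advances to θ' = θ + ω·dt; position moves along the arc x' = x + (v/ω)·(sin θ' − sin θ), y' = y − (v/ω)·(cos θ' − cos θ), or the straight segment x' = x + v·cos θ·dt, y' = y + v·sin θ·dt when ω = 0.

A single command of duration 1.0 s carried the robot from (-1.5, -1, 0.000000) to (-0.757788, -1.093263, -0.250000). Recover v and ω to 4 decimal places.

Δθ = -0.250000 − 0.000000 = -0.250000
ω = Δθ/dt = -0.250000/1.0 = -0.2500
R = Δx/(sin θ' − sin θ) = -3.0000
v = R·ω = -3.0000·-0.2500 = 0.7500

v = 0.7500, ω = -0.2500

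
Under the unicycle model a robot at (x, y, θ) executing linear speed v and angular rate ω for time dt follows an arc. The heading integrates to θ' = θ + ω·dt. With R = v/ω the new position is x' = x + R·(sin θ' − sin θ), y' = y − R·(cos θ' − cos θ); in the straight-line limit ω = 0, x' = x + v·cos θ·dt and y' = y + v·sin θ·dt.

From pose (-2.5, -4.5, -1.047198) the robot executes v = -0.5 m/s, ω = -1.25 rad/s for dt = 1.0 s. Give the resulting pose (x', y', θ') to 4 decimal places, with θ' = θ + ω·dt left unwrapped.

θ' = -1.0472 + -1.25·1.0 = -2.2972
R = v/ω = -0.5/-1.25 = 0.4000
x' = -2.5 + 0.4000·(sin -2.2972 − sin -1.0472) = -2.4526
y' = -4.5 − 0.4000·(cos -2.2972 − cos -1.0472) = -4.0343

(-2.4526, -4.0343, -2.2972)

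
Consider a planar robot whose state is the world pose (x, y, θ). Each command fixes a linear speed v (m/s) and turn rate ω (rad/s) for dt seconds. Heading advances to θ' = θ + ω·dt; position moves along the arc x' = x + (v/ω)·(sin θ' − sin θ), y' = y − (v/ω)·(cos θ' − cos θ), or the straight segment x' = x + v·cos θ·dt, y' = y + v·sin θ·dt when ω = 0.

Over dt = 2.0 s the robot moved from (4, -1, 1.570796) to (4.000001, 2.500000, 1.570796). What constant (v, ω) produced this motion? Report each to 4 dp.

Δθ = 1.570796 − 1.570796 = 0.000000
ω = Δθ/dt = 0.000000/2.0 = 0.0000
ω = 0 → v = (Δx·cos θ + Δy·sin θ)/dt = 1.7500

v = 1.7500, ω = 0.0000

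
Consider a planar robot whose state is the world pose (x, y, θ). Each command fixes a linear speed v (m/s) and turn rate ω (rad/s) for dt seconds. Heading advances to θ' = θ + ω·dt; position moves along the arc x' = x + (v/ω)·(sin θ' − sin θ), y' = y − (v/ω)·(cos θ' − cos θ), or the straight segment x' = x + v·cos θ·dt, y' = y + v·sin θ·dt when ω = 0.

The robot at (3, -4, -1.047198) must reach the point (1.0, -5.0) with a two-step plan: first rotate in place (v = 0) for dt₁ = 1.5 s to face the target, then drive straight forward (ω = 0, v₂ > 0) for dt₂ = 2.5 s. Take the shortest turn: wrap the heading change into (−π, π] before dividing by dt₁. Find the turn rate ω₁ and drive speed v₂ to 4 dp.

heading to target = atan2(-5−-4, 1−3) = -2.6779
Δθ = wrap(-2.6779 − -1.0472) = -1.6307; ω₁ = Δθ/dt₁ = -1.0872
distance = √((1−3)² + (-5−-4)²) = 2.2361; v₂ = distance/dt₂ = 0.8944

ω₁ = -1.0872, v₂ = 0.8944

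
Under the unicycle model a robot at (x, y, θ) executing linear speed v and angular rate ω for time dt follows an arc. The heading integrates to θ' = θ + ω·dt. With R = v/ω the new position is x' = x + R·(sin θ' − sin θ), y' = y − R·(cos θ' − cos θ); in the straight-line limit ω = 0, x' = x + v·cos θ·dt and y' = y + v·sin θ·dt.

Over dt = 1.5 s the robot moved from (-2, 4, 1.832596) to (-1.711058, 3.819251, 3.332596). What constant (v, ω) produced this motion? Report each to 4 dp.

Δθ = 3.332596 − 1.832596 = 1.500000
ω = Δθ/dt = 1.500000/1.5 = 1.0000
R = Δx/(sin θ' − sin θ) = -0.2500
v = R·ω = -0.2500·1.0000 = -0.2500

v = -0.2500, ω = 1.0000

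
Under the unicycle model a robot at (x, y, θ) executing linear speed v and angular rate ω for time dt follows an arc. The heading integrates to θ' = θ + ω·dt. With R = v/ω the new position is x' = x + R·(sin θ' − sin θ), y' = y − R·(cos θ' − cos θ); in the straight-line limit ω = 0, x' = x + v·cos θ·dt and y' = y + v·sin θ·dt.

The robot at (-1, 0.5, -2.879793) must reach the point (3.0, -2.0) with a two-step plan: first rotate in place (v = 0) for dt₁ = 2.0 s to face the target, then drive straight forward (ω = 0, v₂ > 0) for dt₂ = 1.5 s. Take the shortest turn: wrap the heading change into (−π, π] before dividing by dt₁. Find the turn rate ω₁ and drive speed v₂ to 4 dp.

heading to target = atan2(-2−0.5, 3−-1) = -0.5586
Δθ = wrap(-0.5586 − -2.8798) = 2.3212; ω₁ = Δθ/dt₁ = 1.1606
distance = √((3−-1)² + (-2−0.5)²) = 4.7170; v₂ = distance/dt₂ = 3.1447

ω₁ = 1.1606, v₂ = 3.1447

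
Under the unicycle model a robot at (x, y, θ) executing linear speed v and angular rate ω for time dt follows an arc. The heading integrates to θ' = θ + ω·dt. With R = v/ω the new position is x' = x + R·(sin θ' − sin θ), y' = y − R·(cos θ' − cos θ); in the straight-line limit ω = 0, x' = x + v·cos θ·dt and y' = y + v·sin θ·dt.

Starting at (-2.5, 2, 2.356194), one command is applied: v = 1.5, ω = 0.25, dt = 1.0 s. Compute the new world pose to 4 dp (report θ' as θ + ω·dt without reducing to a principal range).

θ' = 2.3562 + 0.25·1.0 = 2.6062
R = v/ω = 1.5/0.25 = 6.0000
x' = -2.5 + 6.0000·(sin 2.6062 − sin 2.3562) = -3.6815
y' = 2 − 6.0000·(cos 2.6062 − cos 2.3562) = 2.9178

(-3.6815, 2.9178, 2.6062)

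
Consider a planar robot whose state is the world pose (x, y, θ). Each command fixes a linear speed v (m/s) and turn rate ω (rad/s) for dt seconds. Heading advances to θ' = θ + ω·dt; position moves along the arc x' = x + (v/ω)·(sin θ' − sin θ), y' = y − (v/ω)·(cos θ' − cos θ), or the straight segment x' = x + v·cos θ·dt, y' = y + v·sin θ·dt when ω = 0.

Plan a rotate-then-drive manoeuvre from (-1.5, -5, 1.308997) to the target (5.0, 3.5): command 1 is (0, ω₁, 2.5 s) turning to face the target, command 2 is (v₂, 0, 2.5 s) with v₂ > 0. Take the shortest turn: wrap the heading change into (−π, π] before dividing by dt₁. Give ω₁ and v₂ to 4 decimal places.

ω₁ = -0.1564, v₂ = 4.2802

heading to target = atan2(3.5−-5, 5−-1.5) = 0.9179
Δθ = wrap(0.9179 − 1.3090) = -0.3910; ω₁ = Δθ/dt₁ = -0.1564
distance = √((5−-1.5)² + (3.5−-5)²) = 10.7005; v₂ = distance/dt₂ = 4.2802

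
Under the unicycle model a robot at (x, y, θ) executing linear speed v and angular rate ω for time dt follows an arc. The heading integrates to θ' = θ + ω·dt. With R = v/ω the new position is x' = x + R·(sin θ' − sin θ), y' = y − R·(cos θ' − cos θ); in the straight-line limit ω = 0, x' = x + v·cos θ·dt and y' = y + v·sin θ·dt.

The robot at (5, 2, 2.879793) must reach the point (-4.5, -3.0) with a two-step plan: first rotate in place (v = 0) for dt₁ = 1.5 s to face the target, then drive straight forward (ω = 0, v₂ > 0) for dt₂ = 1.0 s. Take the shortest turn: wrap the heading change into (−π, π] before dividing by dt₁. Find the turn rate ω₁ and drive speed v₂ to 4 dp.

heading to target = atan2(-3−2, -4.5−5) = -2.6571
Δθ = wrap(-2.6571 − 2.8798) = 0.7463; ω₁ = Δθ/dt₁ = 0.4975
distance = √((-4.5−5)² + (-3−2)²) = 10.7355; v₂ = distance/dt₂ = 10.7355

ω₁ = 0.4975, v₂ = 10.7355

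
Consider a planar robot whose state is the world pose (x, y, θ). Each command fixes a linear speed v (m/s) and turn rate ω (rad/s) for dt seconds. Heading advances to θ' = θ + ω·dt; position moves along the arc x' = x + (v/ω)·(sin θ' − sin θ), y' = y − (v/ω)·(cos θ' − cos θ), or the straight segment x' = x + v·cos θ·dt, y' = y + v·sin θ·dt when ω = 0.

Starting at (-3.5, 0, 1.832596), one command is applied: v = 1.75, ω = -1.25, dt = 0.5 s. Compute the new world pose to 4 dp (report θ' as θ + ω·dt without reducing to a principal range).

θ' = 1.8326 + -1.25·0.5 = 1.2076
R = v/ω = 1.75/-1.25 = -1.4000
x' = -3.5 + -1.4000·(sin 1.2076 − sin 1.8326) = -3.4564
y' = 0 − -1.4000·(cos 1.2076 − cos 1.8326) = 0.8597

(-3.4564, 0.8597, 1.2076)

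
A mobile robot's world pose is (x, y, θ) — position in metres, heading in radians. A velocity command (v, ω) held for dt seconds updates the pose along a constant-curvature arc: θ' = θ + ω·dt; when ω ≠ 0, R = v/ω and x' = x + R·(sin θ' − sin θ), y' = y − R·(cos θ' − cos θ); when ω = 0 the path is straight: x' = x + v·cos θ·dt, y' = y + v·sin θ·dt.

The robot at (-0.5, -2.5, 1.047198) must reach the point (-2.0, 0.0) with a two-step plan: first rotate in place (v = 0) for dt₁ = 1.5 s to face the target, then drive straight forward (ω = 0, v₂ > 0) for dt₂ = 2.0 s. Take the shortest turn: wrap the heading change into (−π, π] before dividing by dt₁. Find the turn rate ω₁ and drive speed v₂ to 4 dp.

ω₁ = 0.7093, v₂ = 1.4577

heading to target = atan2(0−-2.5, -2−-0.5) = 2.1112
Δθ = wrap(2.1112 − 1.0472) = 1.0640; ω₁ = Δθ/dt₁ = 0.7093
distance = √((-2−-0.5)² + (0−-2.5)²) = 2.9155; v₂ = distance/dt₂ = 1.4577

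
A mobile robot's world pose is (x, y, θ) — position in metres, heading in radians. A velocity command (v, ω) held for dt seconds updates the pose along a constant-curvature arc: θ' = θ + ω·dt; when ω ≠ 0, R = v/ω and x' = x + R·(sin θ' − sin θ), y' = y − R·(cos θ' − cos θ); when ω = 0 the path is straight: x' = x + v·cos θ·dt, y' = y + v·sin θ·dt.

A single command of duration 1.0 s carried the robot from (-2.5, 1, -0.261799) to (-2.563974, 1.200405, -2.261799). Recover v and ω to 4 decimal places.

v = -0.2500, ω = -2.0000

Δθ = -2.261799 − -0.261799 = -2.000000
ω = Δθ/dt = -2.000000/1.0 = -2.0000
R = −Δy/(cos θ' − cos θ) = 0.1250
v = R·ω = 0.1250·-2.0000 = -0.2500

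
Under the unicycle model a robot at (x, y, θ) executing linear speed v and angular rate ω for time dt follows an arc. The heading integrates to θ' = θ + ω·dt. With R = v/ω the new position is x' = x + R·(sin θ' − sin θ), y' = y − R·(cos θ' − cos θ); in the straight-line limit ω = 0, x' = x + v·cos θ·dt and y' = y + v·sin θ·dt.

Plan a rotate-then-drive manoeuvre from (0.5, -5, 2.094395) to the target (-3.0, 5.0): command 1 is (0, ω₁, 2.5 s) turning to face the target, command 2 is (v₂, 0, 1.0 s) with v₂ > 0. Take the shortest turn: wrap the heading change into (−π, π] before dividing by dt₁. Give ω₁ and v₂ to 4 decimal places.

ω₁ = -0.0748, v₂ = 10.5948

heading to target = atan2(5−-5, -3−0.5) = 1.9075
Δθ = wrap(1.9075 − 2.0944) = -0.1869; ω₁ = Δθ/dt₁ = -0.0748
distance = √((-3−0.5)² + (5−-5)²) = 10.5948; v₂ = distance/dt₂ = 10.5948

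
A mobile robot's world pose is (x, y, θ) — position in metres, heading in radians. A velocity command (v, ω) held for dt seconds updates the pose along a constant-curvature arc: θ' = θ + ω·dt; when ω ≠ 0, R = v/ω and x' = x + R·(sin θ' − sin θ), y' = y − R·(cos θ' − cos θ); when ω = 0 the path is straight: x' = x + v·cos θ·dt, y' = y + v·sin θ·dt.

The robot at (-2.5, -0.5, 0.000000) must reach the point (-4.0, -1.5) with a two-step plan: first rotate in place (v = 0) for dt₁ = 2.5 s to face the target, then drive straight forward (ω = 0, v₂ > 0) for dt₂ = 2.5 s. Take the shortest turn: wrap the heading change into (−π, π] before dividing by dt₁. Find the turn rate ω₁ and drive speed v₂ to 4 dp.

ω₁ = -1.0214, v₂ = 0.7211

heading to target = atan2(-1.5−-0.5, -4−-2.5) = -2.5536
Δθ = wrap(-2.5536 − 0.0000) = -2.5536; ω₁ = Δθ/dt₁ = -1.0214
distance = √((-4−-2.5)² + (-1.5−-0.5)²) = 1.8028; v₂ = distance/dt₂ = 0.7211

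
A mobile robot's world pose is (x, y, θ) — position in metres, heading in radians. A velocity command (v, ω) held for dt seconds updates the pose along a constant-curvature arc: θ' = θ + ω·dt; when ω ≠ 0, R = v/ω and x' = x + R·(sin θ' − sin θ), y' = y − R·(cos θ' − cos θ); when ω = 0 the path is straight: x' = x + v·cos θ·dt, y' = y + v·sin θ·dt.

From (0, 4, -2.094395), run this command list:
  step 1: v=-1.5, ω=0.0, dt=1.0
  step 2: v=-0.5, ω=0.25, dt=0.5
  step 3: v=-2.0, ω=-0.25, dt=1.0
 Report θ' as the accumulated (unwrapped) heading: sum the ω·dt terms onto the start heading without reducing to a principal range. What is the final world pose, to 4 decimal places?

step 1: θ'=-2.0944 (straight) → pose (0.7500, 5.2990, -2.0944)
step 2: θ'=-1.9694 (R=-2.0000) → pose (0.8612, 5.5228, -1.9694)
step 3: θ'=-2.2194 (R=8.0000) → pose (1.8586, 7.2503, -2.2194)

(1.8586, 7.2503, -2.2194)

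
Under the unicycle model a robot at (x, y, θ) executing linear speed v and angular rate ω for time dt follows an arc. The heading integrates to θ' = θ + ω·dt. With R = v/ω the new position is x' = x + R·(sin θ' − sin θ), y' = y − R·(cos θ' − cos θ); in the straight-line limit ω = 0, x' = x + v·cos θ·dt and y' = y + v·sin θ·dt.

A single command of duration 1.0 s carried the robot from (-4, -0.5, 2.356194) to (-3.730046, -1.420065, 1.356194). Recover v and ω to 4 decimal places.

v = -1.0000, ω = -1.0000

Δθ = 1.356194 − 2.356194 = -1.000000
ω = Δθ/dt = -1.000000/1.0 = -1.0000
R = −Δy/(cos θ' − cos θ) = 1.0000
v = R·ω = 1.0000·-1.0000 = -1.0000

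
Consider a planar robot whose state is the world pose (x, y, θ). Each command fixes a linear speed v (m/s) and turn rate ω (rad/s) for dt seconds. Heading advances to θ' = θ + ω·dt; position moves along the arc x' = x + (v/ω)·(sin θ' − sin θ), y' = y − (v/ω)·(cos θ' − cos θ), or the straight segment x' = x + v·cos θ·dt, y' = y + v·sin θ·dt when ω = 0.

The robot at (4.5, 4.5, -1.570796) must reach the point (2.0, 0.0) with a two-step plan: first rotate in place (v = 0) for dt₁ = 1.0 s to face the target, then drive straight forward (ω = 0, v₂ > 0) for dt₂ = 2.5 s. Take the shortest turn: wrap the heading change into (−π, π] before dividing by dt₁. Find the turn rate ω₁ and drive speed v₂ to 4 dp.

heading to target = atan2(0−4.5, 2−4.5) = -2.0779
Δθ = wrap(-2.0779 − -1.5708) = -0.5071; ω₁ = Δθ/dt₁ = -0.5071
distance = √((2−4.5)² + (0−4.5)²) = 5.1478; v₂ = distance/dt₂ = 2.0591

ω₁ = -0.5071, v₂ = 2.0591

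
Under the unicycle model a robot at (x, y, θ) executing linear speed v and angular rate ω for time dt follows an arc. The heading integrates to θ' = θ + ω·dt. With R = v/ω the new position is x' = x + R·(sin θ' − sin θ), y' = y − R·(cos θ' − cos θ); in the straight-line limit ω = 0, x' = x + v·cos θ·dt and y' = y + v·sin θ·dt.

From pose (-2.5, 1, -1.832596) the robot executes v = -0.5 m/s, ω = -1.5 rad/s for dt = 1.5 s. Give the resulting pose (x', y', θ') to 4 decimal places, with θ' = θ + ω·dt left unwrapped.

(-1.9086, 1.1101, -4.0826)

θ' = -1.8326 + -1.5·1.5 = -4.0826
R = v/ω = -0.5/-1.5 = 0.3333
x' = -2.5 + 0.3333·(sin -4.0826 − sin -1.8326) = -1.9086
y' = 1 − 0.3333·(cos -4.0826 − cos -1.8326) = 1.1101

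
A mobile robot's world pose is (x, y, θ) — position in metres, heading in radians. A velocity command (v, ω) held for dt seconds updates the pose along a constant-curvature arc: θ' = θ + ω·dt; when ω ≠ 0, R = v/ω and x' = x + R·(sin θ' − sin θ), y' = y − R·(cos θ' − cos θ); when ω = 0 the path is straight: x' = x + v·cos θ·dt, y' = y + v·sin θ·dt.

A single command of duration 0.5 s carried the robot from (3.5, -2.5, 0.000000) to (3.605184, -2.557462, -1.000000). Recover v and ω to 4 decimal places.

Δθ = -1.000000 − 0.000000 = -1.000000
ω = Δθ/dt = -1.000000/0.5 = -2.0000
R = Δx/(sin θ' − sin θ) = -0.1250
v = R·ω = -0.1250·-2.0000 = 0.2500

v = 0.2500, ω = -2.0000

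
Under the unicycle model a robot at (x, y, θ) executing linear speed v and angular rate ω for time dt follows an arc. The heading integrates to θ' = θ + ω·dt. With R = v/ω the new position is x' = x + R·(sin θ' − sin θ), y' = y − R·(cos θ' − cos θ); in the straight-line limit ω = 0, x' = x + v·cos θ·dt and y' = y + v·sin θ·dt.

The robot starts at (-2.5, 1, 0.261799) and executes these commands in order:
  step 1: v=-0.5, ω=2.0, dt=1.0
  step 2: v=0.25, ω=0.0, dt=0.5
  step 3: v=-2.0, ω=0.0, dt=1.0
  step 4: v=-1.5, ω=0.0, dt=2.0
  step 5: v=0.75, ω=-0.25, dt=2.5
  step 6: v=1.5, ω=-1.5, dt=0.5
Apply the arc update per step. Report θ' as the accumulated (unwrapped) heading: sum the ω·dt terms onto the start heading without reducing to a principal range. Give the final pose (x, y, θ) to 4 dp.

step 1: θ'=2.2618 (R=-0.2500) → pose (-2.6279, 0.5992, 2.2618)
step 2: θ'=2.2618 (straight) → pose (-2.7076, 0.6955, 2.2618)
step 3: θ'=2.2618 (straight) → pose (-1.4330, -0.8457, 2.2618)
step 4: θ'=2.2618 (straight) → pose (0.4789, -3.1575, 2.2618)
step 5: θ'=1.6368 (R=-3.0000) → pose (-0.2027, -1.4435, 1.6368)
step 6: θ'=0.8868 (R=-1.0000) → pose (0.0201, -0.7456, 0.8868)

(0.0201, -0.7456, 0.8868)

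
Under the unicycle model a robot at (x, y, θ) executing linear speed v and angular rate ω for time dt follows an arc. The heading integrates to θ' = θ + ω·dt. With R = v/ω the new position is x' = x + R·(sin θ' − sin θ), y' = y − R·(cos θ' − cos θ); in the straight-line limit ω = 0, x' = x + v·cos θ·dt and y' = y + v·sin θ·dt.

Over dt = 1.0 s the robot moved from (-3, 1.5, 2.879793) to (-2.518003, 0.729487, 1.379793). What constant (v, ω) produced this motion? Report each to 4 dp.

v = -1.0000, ω = -1.5000

Δθ = 1.379793 − 2.879793 = -1.500000
ω = Δθ/dt = -1.500000/1.0 = -1.5000
R = −Δy/(cos θ' − cos θ) = 0.6667
v = R·ω = 0.6667·-1.5000 = -1.0000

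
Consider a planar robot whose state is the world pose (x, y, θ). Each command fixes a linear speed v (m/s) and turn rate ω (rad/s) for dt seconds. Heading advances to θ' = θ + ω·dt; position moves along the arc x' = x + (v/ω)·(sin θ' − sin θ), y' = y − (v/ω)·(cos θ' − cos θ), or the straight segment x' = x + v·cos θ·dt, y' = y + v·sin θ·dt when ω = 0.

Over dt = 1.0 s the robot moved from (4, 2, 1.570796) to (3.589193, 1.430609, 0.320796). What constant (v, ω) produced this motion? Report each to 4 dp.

Δθ = 0.320796 − 1.570796 = -1.250000
ω = Δθ/dt = -1.250000/1.0 = -1.2500
R = −Δy/(cos θ' − cos θ) = 0.6000
v = R·ω = 0.6000·-1.2500 = -0.7500

v = -0.7500, ω = -1.2500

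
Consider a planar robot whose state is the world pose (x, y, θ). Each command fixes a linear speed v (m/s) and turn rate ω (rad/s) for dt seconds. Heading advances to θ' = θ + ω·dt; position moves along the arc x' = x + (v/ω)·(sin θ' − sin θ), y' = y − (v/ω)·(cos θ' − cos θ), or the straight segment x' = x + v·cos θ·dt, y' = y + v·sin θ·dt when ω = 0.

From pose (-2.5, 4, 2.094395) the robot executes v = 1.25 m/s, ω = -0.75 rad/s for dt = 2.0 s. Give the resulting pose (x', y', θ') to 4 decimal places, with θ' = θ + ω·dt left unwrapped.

(-1.9900, 6.2141, 0.5944)

θ' = 2.0944 + -0.75·2.0 = 0.5944
R = v/ω = 1.25/-0.75 = -1.6667
x' = -2.5 + -1.6667·(sin 0.5944 − sin 2.0944) = -1.9900
y' = 4 − -1.6667·(cos 0.5944 − cos 2.0944) = 6.2141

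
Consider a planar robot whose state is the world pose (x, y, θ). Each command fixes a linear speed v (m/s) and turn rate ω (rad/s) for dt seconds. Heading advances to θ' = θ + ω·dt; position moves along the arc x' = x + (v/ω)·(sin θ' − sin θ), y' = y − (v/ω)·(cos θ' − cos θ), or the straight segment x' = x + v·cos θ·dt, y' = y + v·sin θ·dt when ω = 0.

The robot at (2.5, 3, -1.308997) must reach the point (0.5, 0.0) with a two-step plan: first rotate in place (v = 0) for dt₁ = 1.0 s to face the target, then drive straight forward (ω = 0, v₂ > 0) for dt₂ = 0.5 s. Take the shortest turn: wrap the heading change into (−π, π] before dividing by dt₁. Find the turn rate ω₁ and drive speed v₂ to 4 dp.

ω₁ = -0.8498, v₂ = 7.2111

heading to target = atan2(0−3, 0.5−2.5) = -2.1588
Δθ = wrap(-2.1588 − -1.3090) = -0.8498; ω₁ = Δθ/dt₁ = -0.8498
distance = √((0.5−2.5)² + (0−3)²) = 3.6056; v₂ = distance/dt₂ = 7.2111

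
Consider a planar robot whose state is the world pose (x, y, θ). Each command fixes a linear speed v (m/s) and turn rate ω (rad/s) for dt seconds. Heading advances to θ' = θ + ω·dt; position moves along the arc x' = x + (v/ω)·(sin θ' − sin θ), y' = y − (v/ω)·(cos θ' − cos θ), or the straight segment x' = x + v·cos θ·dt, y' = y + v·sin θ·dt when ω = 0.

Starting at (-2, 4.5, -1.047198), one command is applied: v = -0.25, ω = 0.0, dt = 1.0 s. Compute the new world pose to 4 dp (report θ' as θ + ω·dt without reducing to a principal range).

θ' = -1.0472 + 0.0·1.0 = -1.0472
ω = 0 → straight: x' = -2 + -0.25·cos(-1.0472)·1.0 = -2.1250
y' = 4.5 + -0.25·sin(-1.0472)·1.0 = 4.7165

(-2.1250, 4.7165, -1.0472)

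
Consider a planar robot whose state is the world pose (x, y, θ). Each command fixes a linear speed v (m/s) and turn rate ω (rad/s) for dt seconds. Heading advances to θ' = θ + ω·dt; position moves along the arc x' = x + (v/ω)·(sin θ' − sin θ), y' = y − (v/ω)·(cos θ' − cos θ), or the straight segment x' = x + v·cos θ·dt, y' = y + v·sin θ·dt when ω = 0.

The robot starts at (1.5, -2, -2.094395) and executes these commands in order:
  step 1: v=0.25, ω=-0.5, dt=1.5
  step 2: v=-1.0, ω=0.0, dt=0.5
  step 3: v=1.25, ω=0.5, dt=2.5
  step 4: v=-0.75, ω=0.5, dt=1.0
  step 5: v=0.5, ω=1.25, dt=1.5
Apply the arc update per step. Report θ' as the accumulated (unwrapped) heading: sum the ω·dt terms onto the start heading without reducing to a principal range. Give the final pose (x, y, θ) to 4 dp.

step 1: θ'=-2.8444 (R=-0.5000) → pose (1.2134, -2.2281, -2.8444)
step 2: θ'=-2.8444 (straight) → pose (1.6915, -2.0817, -2.8444)
step 3: θ'=-1.5944 (R=2.5000) → pose (-0.0757, -4.4131, -1.5944)
step 4: θ'=-1.0944 (R=-1.5000) → pose (-0.2423, -3.6898, -1.0944)
step 5: θ'=0.7806 (R=0.4000) → pose (0.3946, -3.7906, 0.7806)

(0.3946, -3.7906, 0.7806)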